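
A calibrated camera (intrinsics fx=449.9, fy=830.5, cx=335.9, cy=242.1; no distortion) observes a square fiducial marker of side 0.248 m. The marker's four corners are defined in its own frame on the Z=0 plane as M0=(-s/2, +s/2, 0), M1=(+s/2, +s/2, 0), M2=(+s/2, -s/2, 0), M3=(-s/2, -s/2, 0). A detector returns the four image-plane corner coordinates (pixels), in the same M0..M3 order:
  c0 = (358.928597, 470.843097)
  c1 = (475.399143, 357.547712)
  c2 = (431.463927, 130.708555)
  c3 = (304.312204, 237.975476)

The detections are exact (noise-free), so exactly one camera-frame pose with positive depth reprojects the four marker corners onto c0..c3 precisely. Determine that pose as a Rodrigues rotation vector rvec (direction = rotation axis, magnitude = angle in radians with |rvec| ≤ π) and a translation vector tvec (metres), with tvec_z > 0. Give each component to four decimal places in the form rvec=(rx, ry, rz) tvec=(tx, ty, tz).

Intrinsics K: fx=449.9, fy=830.5, cx=335.9, cy=242.1
Marker side s = 0.248 m; corners in marker frame (Z=0):
  M0 = (-0.1240, +0.1240, 0)
  M1 = (+0.1240, +0.1240, 0)
  M2 = (+0.1240, -0.1240, 0)
  M3 = (-0.1240, -0.1240, 0)
Detected image corners:
  c0 = (358.928597, 470.843097) px
  c1 = (475.399143, 357.547712) px
  c2 = (431.463927, 130.708555) px
  c3 = (304.312204, 237.975476) px
Planar DLT: solve 8×8 A·h = b for H (H[2,2]=1):
  H  [+581.00863 +300.24227 +395.06295]
  H  [-376.05289 +1004.37326 +301.40095]
  H  [+0.23063 +0.26028 +1.00000]
B = K⁻¹H; ‖b₁‖=1.255504, ‖b₂‖=1.255504; λ = 2/(‖b₁‖+‖b₂‖) = 0.796493, sign → tz>0 ⇒ λ=+0.796493
r₁ = λ·B[:,0] = (+0.89145,-0.41420,+0.18370); r₂ = λ·B[:,1] = (+0.37676,+0.90281,+0.20731)
r₃ = r₁×r₂ = (-0.25171,-0.11560,+0.96087); SVD([r₁ r₂ r₃]) → R = UVᵀ:
  R  [+0.89145 +0.37676 -0.25171]
  R  [-0.41420 +0.90281 -0.11560]
  R  [+0.18370 +0.20731 +0.96087]
t = (+0.10474, +0.05687, +0.79649) m
tr R = 2.755141; θ = arccos((tr R − 1)/2) = 0.500025 rad = 28.649°
axis k = ((R−Rᵀ)₃₂, (R−Rᵀ)₁₃, (R−Rᵀ)₂₁) / (2 sinθ) = (+0.336746, -0.454076, -0.824874)
rvec = θ·k = (+0.168381, -0.227049, -0.412458)

rvec=(0.1684, -0.2270, -0.4125) tvec=(0.1047, 0.0569, 0.7965)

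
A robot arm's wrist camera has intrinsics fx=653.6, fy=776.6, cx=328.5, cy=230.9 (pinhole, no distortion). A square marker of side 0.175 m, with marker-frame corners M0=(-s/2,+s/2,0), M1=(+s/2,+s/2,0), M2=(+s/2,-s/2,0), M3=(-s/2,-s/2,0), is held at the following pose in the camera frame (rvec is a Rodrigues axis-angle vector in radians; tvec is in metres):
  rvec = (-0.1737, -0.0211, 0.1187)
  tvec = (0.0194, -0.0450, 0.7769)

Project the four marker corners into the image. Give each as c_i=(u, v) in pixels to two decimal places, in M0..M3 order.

Intrinsics K: fx=653.6, fy=776.6, cx=328.5, cy=230.9
Marker side s = 0.175 m; corners in marker frame (Z=0):
  M0 = (-0.0875, +0.0875, 0)
  M1 = (+0.0875, +0.0875, 0)
  M2 = (+0.0875, -0.0875, 0)
  M3 = (-0.0875, -0.0875, 0)
rvec = (-0.1737, -0.0211, 0.1187), |rvec| = θ = 0.21144 rad = 12.115°
Rodrigues: sinθ=0.20987, 1−cosθ=0.02227; R = I + sinθ·[k]× + (1−cosθ)·[k]×²:
    [+0.99276 -0.11599 -0.03121]
    [+0.11964 +0.97795 +0.17116]
    [+0.01067 -0.17366 +0.98475]
t = (0.0194, -0.0450, 0.7769) m
M0: Pc = R·M0+t = (-0.07762, +0.03010, +0.76077); u = 653.6·(-0.07762)/0.76077 + 328.5 = 261.8181, v = 776.6·(+0.03010)/0.76077 + 230.9 = 261.6283
M1: Pc = R·M1+t = (+0.09612, +0.05104, +0.76264); u = 653.6·(+0.09612)/0.76264 + 328.5 = 410.8747, v = 776.6·(+0.05104)/0.76264 + 230.9 = 282.8739
M2: Pc = R·M2+t = (+0.11642, -0.12010, +0.79303); u = 653.6·(+0.11642)/0.79303 + 328.5 = 424.4478, v = 776.6·(-0.12010)/0.79303 + 230.9 = 113.2861
M3: Pc = R·M3+t = (-0.05732, -0.14104, +0.79116); u = 653.6·(-0.05732)/0.79116 + 328.5 = 281.1487, v = 776.6·(-0.14104)/0.79116 + 230.9 = 92.4562

c0=(261.82, 261.63) c1=(410.87, 282.87) c2=(424.45, 113.29) c3=(281.15, 92.46)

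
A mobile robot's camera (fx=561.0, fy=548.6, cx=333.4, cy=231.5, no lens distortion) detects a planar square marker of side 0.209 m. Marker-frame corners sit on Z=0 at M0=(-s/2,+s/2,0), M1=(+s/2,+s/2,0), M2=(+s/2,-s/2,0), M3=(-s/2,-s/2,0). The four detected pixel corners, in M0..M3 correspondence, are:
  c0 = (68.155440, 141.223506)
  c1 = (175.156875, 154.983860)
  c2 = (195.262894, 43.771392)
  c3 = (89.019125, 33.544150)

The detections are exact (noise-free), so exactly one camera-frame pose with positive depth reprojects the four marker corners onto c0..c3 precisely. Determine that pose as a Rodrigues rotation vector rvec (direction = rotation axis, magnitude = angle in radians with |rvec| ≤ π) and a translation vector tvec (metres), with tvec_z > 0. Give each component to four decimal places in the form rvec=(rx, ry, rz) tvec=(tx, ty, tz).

Intrinsics K: fx=561.0, fy=548.6, cx=333.4, cy=231.5
Marker side s = 0.209 m; corners in marker frame (Z=0):
  M0 = (-0.1045, +0.1045, 0)
  M1 = (+0.1045, +0.1045, 0)
  M2 = (+0.1045, -0.1045, 0)
  M3 = (-0.1045, -0.1045, 0)
Detected image corners:
  c0 = (68.155440, 141.223506) px
  c1 = (175.156875, 154.983860) px
  c2 = (195.262894, 43.771392) px
  c3 = (89.019125, 33.544150) px
Planar DLT: solve 8×8 A·h = b for H (H[2,2]=1):
  H  [+490.67274 -106.26714 +131.14291]
  H  [+43.54624 +517.71080 +92.93159]
  H  [-0.14762 -0.06236 +1.00000]
B = K⁻¹H; ‖b₁‖=0.983882, ‖b₂‖=0.983882; λ = 2/(‖b₁‖+‖b₂‖) = 1.016382, sign → tz>0 ⇒ λ=+1.016382
r₁ = λ·B[:,0] = (+0.97814,+0.14399,-0.15004); r₂ = λ·B[:,1] = (-0.15486,+0.98590,-0.06338)
r₃ = r₁×r₂ = (+0.13880,+0.08523,+0.98665); SVD([r₁ r₂ r₃]) → R = UVᵀ:
  R  [+0.97814 -0.15486 +0.13880]
  R  [+0.14399 +0.98590 +0.08523]
  R  [-0.15004 -0.06338 +0.98665]
t = (-0.36644, -0.25672, +1.01638) m
tr R = 2.950685; θ = arccos((tr R − 1)/2) = 0.222530 rad = 12.750°
axis k = ((R−Rᵀ)₃₂, (R−Rᵀ)₁₃, (R−Rᵀ)₂₁) / (2 sinθ) = (-0.336700, +0.654386, +0.677061)
rvec = θ·k = (-0.074926, +0.145620, +0.150666)

rvec=(-0.0749, 0.1456, 0.1507) tvec=(-0.3664, -0.2567, 1.0164)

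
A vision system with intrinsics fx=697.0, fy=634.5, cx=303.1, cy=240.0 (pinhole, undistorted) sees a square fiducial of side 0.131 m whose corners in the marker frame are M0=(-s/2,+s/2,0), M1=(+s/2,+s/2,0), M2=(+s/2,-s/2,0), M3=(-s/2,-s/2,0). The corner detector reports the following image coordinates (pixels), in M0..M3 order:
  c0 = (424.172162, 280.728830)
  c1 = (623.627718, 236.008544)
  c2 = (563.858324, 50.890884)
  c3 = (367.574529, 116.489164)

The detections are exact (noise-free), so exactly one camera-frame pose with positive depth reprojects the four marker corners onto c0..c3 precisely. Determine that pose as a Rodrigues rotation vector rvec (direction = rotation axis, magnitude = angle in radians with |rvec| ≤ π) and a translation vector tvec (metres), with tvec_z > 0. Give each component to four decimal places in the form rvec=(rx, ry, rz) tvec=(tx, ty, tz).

Intrinsics K: fx=697.0, fy=634.5, cx=303.1, cy=240.0
Marker side s = 0.131 m; corners in marker frame (Z=0):
  M0 = (-0.0655, +0.0655, 0)
  M1 = (+0.0655, +0.0655, 0)
  M2 = (+0.0655, -0.0655, 0)
  M3 = (-0.0655, -0.0655, 0)
Detected image corners:
  c0 = (424.172162, 280.728830) px
  c1 = (623.627718, 236.008544) px
  c2 = (563.858324, 50.890884) px
  c3 = (367.574529, 116.489164) px
Planar DLT: solve 8×8 A·h = b for H (H[2,2]=1):
  H  [+1079.96946 +509.52816 +489.42339]
  H  [-569.19945 +1351.71948 +173.36524]
  H  [-0.87022 +0.13352 +1.00000]
B = K⁻¹H; ‖b₁‖=2.190101, ‖b₂‖=2.190101; λ = 2/(‖b₁‖+‖b₂‖) = 0.456600, sign → tz>0 ⇒ λ=+0.456600
r₁ = λ·B[:,0] = (+0.88027,-0.25931,-0.39734); r₂ = λ·B[:,1] = (+0.30728,+0.94967,+0.06097)
r₃ = r₁×r₂ = (+0.36153,-0.17576,+0.91564); SVD([r₁ r₂ r₃]) → R = UVᵀ:
  R  [+0.88027 +0.30728 +0.36153]
  R  [-0.25931 +0.94967 -0.17576]
  R  [-0.39734 +0.06097 +0.91564]
t = (+0.12206, -0.04795, +0.45660) m
tr R = 2.745579; θ = arccos((tr R − 1)/2) = 0.509908 rad = 29.216°
axis k = ((R−Rᵀ)₃₂, (R−Rᵀ)₁₃, (R−Rᵀ)₂₁) / (2 sinθ) = (+0.242502, +0.777381, -0.580406)
rvec = θ·k = (+0.123654, +0.396393, -0.295954)

rvec=(0.1237, 0.3964, -0.2960) tvec=(0.1221, -0.0480, 0.4566)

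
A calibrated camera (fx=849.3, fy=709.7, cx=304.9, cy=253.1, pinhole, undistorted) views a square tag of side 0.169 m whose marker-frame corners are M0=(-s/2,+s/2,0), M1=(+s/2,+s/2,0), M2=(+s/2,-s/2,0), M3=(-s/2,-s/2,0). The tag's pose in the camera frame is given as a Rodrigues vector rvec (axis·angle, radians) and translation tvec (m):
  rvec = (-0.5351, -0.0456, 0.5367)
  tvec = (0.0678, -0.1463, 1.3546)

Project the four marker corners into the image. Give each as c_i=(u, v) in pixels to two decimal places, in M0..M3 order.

c0=(275.86, 184.84) c1=(370.32, 229.80) c2=(415.46, 168.47) c3=(326.13, 126.90)

Intrinsics K: fx=849.3, fy=709.7, cx=304.9, cy=253.1
Marker side s = 0.169 m; corners in marker frame (Z=0):
  M0 = (-0.0845, +0.0845, 0)
  M1 = (+0.0845, +0.0845, 0)
  M2 = (+0.0845, -0.0845, 0)
  M3 = (-0.0845, -0.0845, 0)
rvec = (-0.5351, -0.0456, 0.5367), |rvec| = θ = 0.75925 rad = 43.502°
Rodrigues: sinθ=0.68838, 1−cosθ=0.27465; R = I + sinθ·[k]× + (1−cosθ)·[k]×²:
    [+0.86177 -0.47498 -0.17817]
    [+0.49823 +0.72634 +0.47349]
    [-0.09548 -0.49681 +0.86259]
t = (0.0678, -0.1463, 1.3546) m
M0: Pc = R·M0+t = (-0.04516, -0.12702, +1.32069); u = 849.3·(-0.04516)/1.32069 + 304.9 = 275.8618, v = 709.7·(-0.12702)/1.32069 + 253.1 = 184.8409
M1: Pc = R·M1+t = (+0.10048, -0.04282, +1.30455); u = 849.3·(+0.10048)/1.30455 + 304.9 = 370.3181, v = 709.7·(-0.04282)/1.30455 + 253.1 = 229.8031
M2: Pc = R·M2+t = (+0.18076, -0.16558, +1.38851); u = 849.3·(+0.18076)/1.38851 + 304.9 = 415.4611, v = 709.7·(-0.16558)/1.38851 + 253.1 = 168.4704
M3: Pc = R·M3+t = (+0.03512, -0.24978, +1.40465); u = 849.3·(+0.03512)/1.40465 + 304.9 = 326.1322, v = 709.7·(-0.24978)/1.40465 + 253.1 = 126.9003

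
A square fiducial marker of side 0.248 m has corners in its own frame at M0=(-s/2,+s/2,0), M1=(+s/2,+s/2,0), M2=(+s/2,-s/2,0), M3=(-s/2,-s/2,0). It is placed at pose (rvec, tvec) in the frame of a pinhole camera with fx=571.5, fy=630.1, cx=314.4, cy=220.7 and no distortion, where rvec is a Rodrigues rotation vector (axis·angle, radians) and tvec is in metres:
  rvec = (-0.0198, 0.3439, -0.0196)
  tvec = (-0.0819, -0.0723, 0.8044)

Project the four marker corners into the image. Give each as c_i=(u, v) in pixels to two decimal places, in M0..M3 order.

Intrinsics K: fx=571.5, fy=630.1, cx=314.4, cy=220.7
Marker side s = 0.248 m; corners in marker frame (Z=0):
  M0 = (-0.1240, +0.1240, 0)
  M1 = (+0.1240, +0.1240, 0)
  M2 = (+0.1240, -0.1240, 0)
  M3 = (-0.1240, -0.1240, 0)
rvec = (-0.0198, 0.3439, -0.0196), |rvec| = θ = 0.34503 rad = 19.769°
Rodrigues: sinθ=0.33822, 1−cosθ=0.05893; R = I + sinθ·[k]× + (1−cosθ)·[k]×²:
    [+0.94126 +0.01584 +0.33731]
    [-0.02258 +0.99962 +0.01607]
    [-0.33693 -0.02275 +0.94126]
t = (-0.0819, -0.0723, 0.8044) m
M0: Pc = R·M0+t = (-0.19665, +0.05445, +0.84336); u = 571.5·(-0.19665)/0.84336 + 314.4 = 181.1393, v = 630.1·(+0.05445)/0.84336 + 220.7 = 261.3834
M1: Pc = R·M1+t = (+0.03678, +0.04885, +0.75980); u = 571.5·(+0.03678)/0.75980 + 314.4 = 342.0654, v = 630.1·(+0.04885)/0.75980 + 220.7 = 261.2127
M2: Pc = R·M2+t = (+0.03285, -0.19905, +0.76544); u = 571.5·(+0.03285)/0.76544 + 314.4 = 338.9281, v = 630.1·(-0.19905)/0.76544 + 220.7 = 56.8428
M3: Pc = R·M3+t = (-0.20058, -0.19345, +0.84900); u = 571.5·(-0.20058)/0.84900 + 314.4 = 179.3800, v = 630.1·(-0.19345)/0.84900 + 220.7 = 77.1262

c0=(181.14, 261.38) c1=(342.07, 261.21) c2=(338.93, 56.84) c3=(179.38, 77.13)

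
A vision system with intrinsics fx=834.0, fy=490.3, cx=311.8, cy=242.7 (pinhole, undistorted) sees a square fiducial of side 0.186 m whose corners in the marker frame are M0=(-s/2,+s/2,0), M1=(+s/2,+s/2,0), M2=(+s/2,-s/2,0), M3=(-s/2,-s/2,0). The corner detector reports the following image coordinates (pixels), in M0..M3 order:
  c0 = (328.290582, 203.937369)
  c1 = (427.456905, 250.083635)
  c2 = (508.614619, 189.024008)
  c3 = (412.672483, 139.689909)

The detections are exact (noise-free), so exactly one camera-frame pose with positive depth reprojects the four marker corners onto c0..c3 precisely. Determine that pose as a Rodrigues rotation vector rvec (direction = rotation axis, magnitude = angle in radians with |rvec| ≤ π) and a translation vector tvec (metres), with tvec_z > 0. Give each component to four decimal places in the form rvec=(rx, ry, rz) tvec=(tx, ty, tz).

rvec=(0.1325, -0.2682, 0.6484) tvec=(0.1504, -0.1093, 1.1562)

Intrinsics K: fx=834.0, fy=490.3, cx=311.8, cy=242.7
Marker side s = 0.186 m; corners in marker frame (Z=0):
  M0 = (-0.0930, +0.0930, 0)
  M1 = (+0.0930, +0.0930, 0)
  M2 = (+0.0930, -0.0930, 0)
  M3 = (-0.0930, -0.0930, 0)
Detected image corners:
  c0 = (328.290582, 203.937369) px
  c1 = (427.456905, 250.083635) px
  c2 = (508.614619, 189.024008) px
  c3 = (412.672483, 139.689909) px
Planar DLT: solve 8×8 A·h = b for H (H[2,2]=1):
  H  [+628.64418 -430.94544 +420.25816]
  H  [+305.24383 +343.11493 +196.33136]
  H  [+0.24837 +0.03304 +1.00000]
B = K⁻¹H; ‖b₁‖=0.864937, ‖b₂‖=0.864937; λ = 2/(‖b₁‖+‖b₂‖) = 1.156154, sign → tz>0 ⇒ λ=+1.156154
r₁ = λ·B[:,0] = (+0.76412,+0.57764,+0.28716); r₂ = λ·B[:,1] = (-0.61169,+0.79017,+0.03820)
r₃ = r₁×r₂ = (-0.20484,-0.20484,+0.95712); SVD([r₁ r₂ r₃]) → R = UVᵀ:
  R  [+0.76412 -0.61169 -0.20484]
  R  [+0.57764 +0.79017 -0.20484]
  R  [+0.28716 +0.03820 +0.95712]
t = (+0.15035, -0.10934, +1.15615) m
tr R = 2.511412; θ = arccos((tr R − 1)/2) = 0.714065 rad = 40.913°
axis k = ((R−Rᵀ)₃₂, (R−Rᵀ)₁₃, (R−Rᵀ)₂₁) / (2 sinθ) = (+0.185556, -0.375619, +0.908008)
rvec = θ·k = (+0.132499, -0.268216, +0.648377)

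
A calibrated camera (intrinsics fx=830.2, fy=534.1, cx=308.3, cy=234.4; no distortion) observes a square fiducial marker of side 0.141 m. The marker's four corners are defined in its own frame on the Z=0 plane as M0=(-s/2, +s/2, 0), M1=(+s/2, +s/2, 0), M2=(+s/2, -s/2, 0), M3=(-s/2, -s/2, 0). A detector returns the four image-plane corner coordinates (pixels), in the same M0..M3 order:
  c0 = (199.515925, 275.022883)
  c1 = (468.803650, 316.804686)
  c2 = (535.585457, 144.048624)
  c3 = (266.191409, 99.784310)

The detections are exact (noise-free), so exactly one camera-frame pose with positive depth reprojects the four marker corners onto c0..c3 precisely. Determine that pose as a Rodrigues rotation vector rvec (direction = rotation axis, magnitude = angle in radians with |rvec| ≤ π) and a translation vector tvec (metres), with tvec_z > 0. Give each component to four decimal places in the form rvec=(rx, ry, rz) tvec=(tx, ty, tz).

rvec=(0.0158, -0.0383, 0.2410) tvec=(0.0304, -0.0198, 0.4205)

Intrinsics K: fx=830.2, fy=534.1, cx=308.3, cy=234.4
Marker side s = 0.141 m; corners in marker frame (Z=0):
  M0 = (-0.0705, +0.0705, 0)
  M1 = (+0.0705, +0.0705, 0)
  M2 = (+0.0705, -0.0705, 0)
  M3 = (-0.0705, -0.0705, 0)
Detected image corners:
  c0 = (199.515925, 275.022883) px
  c1 = (468.803650, 316.804686) px
  c2 = (535.585457, 144.048624) px
  c3 = (266.191409, 99.784310) px
Planar DLT: solve 8×8 A·h = b for H (H[2,2]=1):
  H  [+1945.02104 -463.60409 +368.36140]
  H  [+324.89499 +1239.45090 +209.21980]
  H  [+0.09469 +0.02626 +1.00000]
B = K⁻¹H; ‖b₁‖=2.378130, ‖b₂‖=2.378130; λ = 2/(‖b₁‖+‖b₂‖) = 0.420498, sign → tz>0 ⇒ λ=+0.420498
r₁ = λ·B[:,0] = (+0.97037,+0.23832,+0.03982); r₂ = λ·B[:,1] = (-0.23892,+0.97098,+0.01104)
r₃ = r₁×r₂ = (-0.03603,-0.02023,+0.99915); SVD([r₁ r₂ r₃]) → R = UVᵀ:
  R  [+0.97037 -0.23892 -0.03603]
  R  [+0.23832 +0.97098 -0.02023]
  R  [+0.03982 +0.01104 +0.99915]
t = (+0.03042, -0.01982, +0.42050) m
tr R = 2.940494; θ = arccos((tr R − 1)/2) = 0.244547 rad = 14.012°
axis k = ((R−Rᵀ)₃₂, (R−Rᵀ)₁₃, (R−Rᵀ)₂₁) / (2 sinθ) = (+0.064578, -0.156641, +0.985542)
rvec = θ·k = (+0.015792, -0.038306, +0.241011)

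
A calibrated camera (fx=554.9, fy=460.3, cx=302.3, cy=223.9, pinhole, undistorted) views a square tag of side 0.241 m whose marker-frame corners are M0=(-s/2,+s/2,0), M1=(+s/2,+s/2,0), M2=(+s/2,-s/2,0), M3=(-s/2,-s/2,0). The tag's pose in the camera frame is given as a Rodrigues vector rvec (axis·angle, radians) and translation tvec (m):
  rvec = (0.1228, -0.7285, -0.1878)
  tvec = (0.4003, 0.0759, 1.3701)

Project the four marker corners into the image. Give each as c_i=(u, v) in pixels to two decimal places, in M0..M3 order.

Intrinsics K: fx=554.9, fy=460.3, cx=302.3, cy=223.9
Marker side s = 0.241 m; corners in marker frame (Z=0):
  M0 = (-0.1205, +0.1205, 0)
  M1 = (+0.1205, +0.1205, 0)
  M2 = (+0.1205, -0.1205, 0)
  M3 = (-0.1205, -0.1205, 0)
rvec = (0.1228, -0.7285, -0.1878), |rvec| = θ = 0.76227 rad = 43.675°
Rodrigues: sinθ=0.69057, 1−cosθ=0.27673; R = I + sinθ·[k]× + (1−cosθ)·[k]×²:
    [+0.73045 +0.12753 -0.67095]
    [-0.21274 +0.97602 -0.04609]
    [+0.64899 +0.17641 +0.74006]
t = (0.4003, 0.0759, 1.3701) m
M0: Pc = R·M0+t = (+0.32765, +0.21915, +1.31315); u = 554.9·(+0.32765)/1.31315 + 302.3 = 440.7544, v = 460.3·(+0.21915)/1.31315 + 223.9 = 300.7172
M1: Pc = R·M1+t = (+0.50369, +0.16788, +1.46956); u = 554.9·(+0.50369)/1.46956 + 302.3 = 492.4900, v = 460.3·(+0.16788)/1.46956 + 223.9 = 276.4825
M2: Pc = R·M2+t = (+0.47295, -0.06735, +1.42705); u = 554.9·(+0.47295)/1.42705 + 302.3 = 486.2051, v = 460.3·(-0.06735)/1.42705 + 223.9 = 202.1774
M3: Pc = R·M3+t = (+0.29691, -0.01608, +1.27064); u = 554.9·(+0.29691)/1.27064 + 302.3 = 431.9649, v = 460.3·(-0.01608)/1.27064 + 223.9 = 218.0765

c0=(440.75, 300.72) c1=(492.49, 276.48) c2=(486.21, 202.18) c3=(431.96, 218.08)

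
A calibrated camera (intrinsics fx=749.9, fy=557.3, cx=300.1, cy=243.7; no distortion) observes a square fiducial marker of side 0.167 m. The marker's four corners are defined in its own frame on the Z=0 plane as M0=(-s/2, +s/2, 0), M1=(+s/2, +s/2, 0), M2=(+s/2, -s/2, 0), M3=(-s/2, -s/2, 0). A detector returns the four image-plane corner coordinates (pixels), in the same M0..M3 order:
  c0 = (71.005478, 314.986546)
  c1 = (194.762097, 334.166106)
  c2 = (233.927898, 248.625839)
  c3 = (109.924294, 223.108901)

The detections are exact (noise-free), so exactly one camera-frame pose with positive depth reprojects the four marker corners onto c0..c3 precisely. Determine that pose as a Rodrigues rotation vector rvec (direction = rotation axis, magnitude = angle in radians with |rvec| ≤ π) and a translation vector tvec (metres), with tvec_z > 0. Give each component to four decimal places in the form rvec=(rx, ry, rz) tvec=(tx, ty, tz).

Intrinsics K: fx=749.9, fy=557.3, cx=300.1, cy=243.7
Marker side s = 0.167 m; corners in marker frame (Z=0):
  M0 = (-0.0835, +0.0835, 0)
  M1 = (+0.0835, +0.0835, 0)
  M2 = (+0.0835, -0.0835, 0)
  M3 = (-0.0835, -0.0835, 0)
Detected image corners:
  c0 = (71.005478, 314.986546) px
  c1 = (194.762097, 334.166106) px
  c2 = (233.927898, 248.625839) px
  c3 = (109.924294, 223.108901) px
Planar DLT: solve 8×8 A·h = b for H (H[2,2]=1):
  H  [+801.76487 -213.08886 +154.21866]
  H  [+243.88264 +568.66819 +281.09259]
  H  [+0.39353 +0.13596 +1.00000]
B = K⁻¹H; ‖b₁‖=1.027875, ‖b₂‖=1.027875; λ = 2/(‖b₁‖+‖b₂‖) = 0.972881, sign → tz>0 ⇒ λ=+0.972881
r₁ = λ·B[:,0] = (+0.88695,+0.25833,+0.38286); r₂ = λ·B[:,1] = (-0.32939,+0.93488,+0.13228)
r₃ = r₁×r₂ = (-0.32376,-0.24343,+0.91429); SVD([r₁ r₂ r₃]) → R = UVᵀ:
  R  [+0.88695 -0.32939 -0.32376]
  R  [+0.25833 +0.93488 -0.24343]
  R  [+0.38286 +0.13228 +0.91429]
t = (-0.18926, +0.06528, +0.97288) m
tr R = 2.736124; θ = arccos((tr R − 1)/2) = 0.519512 rad = 29.766°
axis k = ((R−Rᵀ)₃₂, (R−Rᵀ)₁₃, (R−Rᵀ)₂₁) / (2 sinθ) = (+0.378392, -0.711662, +0.591909)
rvec = θ·k = (+0.196579, -0.369717, +0.307504)

rvec=(0.1966, -0.3697, 0.3075) tvec=(-0.1893, 0.0653, 0.9729)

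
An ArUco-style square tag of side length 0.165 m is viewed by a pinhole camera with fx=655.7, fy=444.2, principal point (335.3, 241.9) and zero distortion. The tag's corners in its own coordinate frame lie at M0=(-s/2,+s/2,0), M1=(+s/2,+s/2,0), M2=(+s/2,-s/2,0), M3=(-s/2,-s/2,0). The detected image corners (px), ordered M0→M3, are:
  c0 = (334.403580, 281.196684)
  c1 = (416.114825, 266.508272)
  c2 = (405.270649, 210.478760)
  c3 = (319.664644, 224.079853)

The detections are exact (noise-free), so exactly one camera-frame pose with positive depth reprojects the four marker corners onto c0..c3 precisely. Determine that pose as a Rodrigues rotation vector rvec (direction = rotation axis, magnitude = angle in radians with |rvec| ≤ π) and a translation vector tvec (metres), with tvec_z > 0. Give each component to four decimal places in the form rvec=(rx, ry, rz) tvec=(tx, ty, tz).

Intrinsics K: fx=655.7, fy=444.2, cx=335.3, cy=241.9
Marker side s = 0.165 m; corners in marker frame (Z=0):
  M0 = (-0.0825, +0.0825, 0)
  M1 = (+0.0825, +0.0825, 0)
  M2 = (+0.0825, -0.0825, 0)
  M3 = (-0.0825, -0.0825, 0)
Detected image corners:
  c0 = (334.403580, 281.196684) px
  c1 = (416.114825, 266.508272) px
  c2 = (405.270649, 210.478760) px
  c3 = (319.664644, 224.079853) px
Planar DLT: solve 8×8 A·h = b for H (H[2,2]=1):
  H  [+573.22186 +171.26544 +369.61943]
  H  [-41.55825 +405.34223 +246.05495]
  H  [+0.18014 +0.25461 +1.00000]
B = K⁻¹H; ‖b₁‖=0.825141, ‖b₂‖=0.825141; λ = 2/(‖b₁‖+‖b₂‖) = 1.211914, sign → tz>0 ⇒ λ=+1.211914
r₁ = λ·B[:,0] = (+0.94783,-0.23227,+0.21832); r₂ = λ·B[:,1] = (+0.15876,+0.93786,+0.30857)
r₃ = r₁×r₂ = (-0.27642,-0.25781,+0.92581); SVD([r₁ r₂ r₃]) → R = UVᵀ:
  R  [+0.94783 +0.15876 -0.27642]
  R  [-0.23227 +0.93786 -0.25781]
  R  [+0.21832 +0.30857 +0.92581]
t = (+0.06343, +0.01134, +1.21191) m
tr R = 2.811505; θ = arccos((tr R − 1)/2) = 0.437645 rad = 25.075°
axis k = ((R−Rᵀ)₃₂, (R−Rᵀ)₁₃, (R−Rᵀ)₂₁) / (2 sinθ) = (+0.668198, -0.583683, -0.461330)
rvec = θ·k = (+0.292433, -0.255446, -0.201899)

rvec=(0.2924, -0.2554, -0.2019) tvec=(0.0634, 0.0113, 1.2119)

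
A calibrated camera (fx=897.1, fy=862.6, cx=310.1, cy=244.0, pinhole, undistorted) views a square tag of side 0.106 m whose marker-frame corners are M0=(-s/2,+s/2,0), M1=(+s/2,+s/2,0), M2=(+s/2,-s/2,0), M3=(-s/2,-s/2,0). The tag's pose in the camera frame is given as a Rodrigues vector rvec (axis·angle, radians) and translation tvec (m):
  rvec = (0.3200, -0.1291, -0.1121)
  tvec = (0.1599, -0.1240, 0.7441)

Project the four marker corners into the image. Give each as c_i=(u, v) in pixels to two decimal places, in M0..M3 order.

Intrinsics K: fx=897.1, fy=862.6, cx=310.1, cy=244.0
Marker side s = 0.106 m; corners in marker frame (Z=0):
  M0 = (-0.0530, +0.0530, 0)
  M1 = (+0.0530, +0.0530, 0)
  M2 = (+0.0530, -0.0530, 0)
  M3 = (-0.0530, -0.0530, 0)
rvec = (0.3200, -0.1291, -0.1121), |rvec| = θ = 0.36281 rad = 20.788°
Rodrigues: sinθ=0.35491, 1−cosθ=0.06510; R = I + sinθ·[k]× + (1−cosθ)·[k]×²:
    [+0.98554 +0.08923 -0.14403]
    [-0.13009 +0.94314 -0.30587]
    [+0.10855 +0.32018 +0.94112]
t = (0.1599, -0.1240, 0.7441) m
M0: Pc = R·M0+t = (+0.11240, -0.06712, +0.75532); u = 897.1·(+0.11240)/0.75532 + 310.1 = 443.5933, v = 862.6·(-0.06712)/0.75532 + 244.0 = 167.3479
M1: Pc = R·M1+t = (+0.21686, -0.08091, +0.76682); u = 897.1·(+0.21686)/0.76682 + 310.1 = 563.8061, v = 862.6·(-0.08091)/0.76682 + 244.0 = 152.9865
M2: Pc = R·M2+t = (+0.20740, -0.18088, +0.73288); u = 897.1·(+0.20740)/0.73288 + 310.1 = 563.9779, v = 862.6·(-0.18088)/0.73288 + 244.0 = 31.1036
M3: Pc = R·M3+t = (+0.10294, -0.16709, +0.72138); u = 897.1·(+0.10294)/0.72138 + 310.1 = 438.1120, v = 862.6·(-0.16709)/0.72138 + 244.0 = 44.1967

c0=(443.59, 167.35) c1=(563.81, 152.99) c2=(563.98, 31.10) c3=(438.11, 44.20)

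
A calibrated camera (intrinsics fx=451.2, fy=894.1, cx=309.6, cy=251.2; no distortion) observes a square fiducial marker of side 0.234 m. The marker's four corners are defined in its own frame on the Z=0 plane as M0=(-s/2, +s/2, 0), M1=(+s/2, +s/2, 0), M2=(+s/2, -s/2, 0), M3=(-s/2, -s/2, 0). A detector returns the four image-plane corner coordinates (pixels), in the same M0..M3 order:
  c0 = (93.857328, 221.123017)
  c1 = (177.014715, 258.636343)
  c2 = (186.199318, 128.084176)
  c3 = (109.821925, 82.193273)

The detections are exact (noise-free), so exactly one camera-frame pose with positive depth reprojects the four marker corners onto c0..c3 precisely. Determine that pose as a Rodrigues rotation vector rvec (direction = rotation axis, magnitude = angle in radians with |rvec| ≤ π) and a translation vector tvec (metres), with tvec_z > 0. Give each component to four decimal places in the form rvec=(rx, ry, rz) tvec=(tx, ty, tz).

rvec=(-0.4156, -0.5604, 0.1271) tvec=(-0.4992, -0.1218, 1.3571)

Intrinsics K: fx=451.2, fy=894.1, cx=309.6, cy=251.2
Marker side s = 0.234 m; corners in marker frame (Z=0):
  M0 = (-0.1170, +0.1170, 0)
  M1 = (+0.1170, +0.1170, 0)
  M2 = (+0.1170, -0.1170, 0)
  M3 = (-0.1170, -0.1170, 0)
Detected image corners:
  c0 = (93.857328, 221.123017) px
  c1 = (177.014715, 258.636343) px
  c2 = (186.199318, 128.084176) px
  c3 = (109.821925, 82.193273) px
Planar DLT: solve 8×8 A·h = b for H (H[2,2]=1):
  H  [+391.46347 -96.55051 +143.63112]
  H  [+241.05188 +522.20414 +170.97361]
  H  [+0.36054 -0.30640 +1.00000]
B = K⁻¹H; ‖b₁‖=0.736873, ‖b₂‖=0.736873; λ = 2/(‖b₁‖+‖b₂‖) = 1.357086, sign → tz>0 ⇒ λ=+1.357086
r₁ = λ·B[:,0] = (+0.84169,+0.22841,+0.48928); r₂ = λ·B[:,1] = (-0.00508,+0.90944,-0.41581)
r₃ = r₁×r₂ = (-0.53994,+0.34750,+0.76662); SVD([r₁ r₂ r₃]) → R = UVᵀ:
  R  [+0.84169 -0.00508 -0.53994]
  R  [+0.22841 +0.90944 +0.34750]
  R  [+0.48928 -0.41581 +0.76662]
t = (-0.49919, -0.12177, +1.35709) m
tr R = 2.517742; θ = arccos((tr R − 1)/2) = 0.709218 rad = 40.635°
axis k = ((R−Rᵀ)₃₂, (R−Rᵀ)₁₃, (R−Rᵀ)₂₁) / (2 sinθ) = (-0.586041, -0.790203, +0.179265)
rvec = θ·k = (-0.415631, -0.560426, +0.127138)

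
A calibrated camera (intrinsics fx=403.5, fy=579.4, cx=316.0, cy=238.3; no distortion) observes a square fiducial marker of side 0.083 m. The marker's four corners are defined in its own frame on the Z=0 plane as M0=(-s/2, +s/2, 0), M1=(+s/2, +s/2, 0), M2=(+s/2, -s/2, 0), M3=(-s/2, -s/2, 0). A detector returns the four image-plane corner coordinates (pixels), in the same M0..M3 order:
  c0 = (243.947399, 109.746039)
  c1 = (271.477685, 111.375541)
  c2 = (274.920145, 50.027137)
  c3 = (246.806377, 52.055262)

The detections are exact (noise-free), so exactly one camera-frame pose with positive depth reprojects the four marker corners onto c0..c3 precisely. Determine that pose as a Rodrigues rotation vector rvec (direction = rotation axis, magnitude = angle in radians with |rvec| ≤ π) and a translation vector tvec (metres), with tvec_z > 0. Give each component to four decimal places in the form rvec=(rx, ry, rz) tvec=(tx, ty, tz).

rvec=(0.1022, 0.6719, 0.1413) tvec=(-0.1172, -0.2247, 0.8277)

Intrinsics K: fx=403.5, fy=579.4, cx=316.0, cy=238.3
Marker side s = 0.083 m; corners in marker frame (Z=0):
  M0 = (-0.0415, +0.0415, 0)
  M1 = (+0.0415, +0.0415, 0)
  M2 = (+0.0415, -0.0415, 0)
  M3 = (-0.0415, -0.0415, 0)
Detected image corners:
  c0 = (243.947399, 109.746039) px
  c1 = (271.477685, 111.375541) px
  c2 = (274.920145, 50.027137) px
  c3 = (246.806377, 52.055262) px
Planar DLT: solve 8×8 A·h = b for H (H[2,2]=1):
  H  [+143.35261 +5.93912 +258.84975]
  H  [-62.02557 +730.07365 +81.01264]
  H  [-0.73983 +0.16889 +1.00000]
B = K⁻¹H; ‖b₁‖=1.208239, ‖b₂‖=1.208239; λ = 2/(‖b₁‖+‖b₂‖) = 0.827651, sign → tz>0 ⇒ λ=+0.827651
r₁ = λ·B[:,0] = (+0.77358,+0.16324,-0.61232); r₂ = λ·B[:,1] = (-0.09729,+0.98539,+0.13978)
r₃ = r₁×r₂ = (+0.62619,-0.04856,+0.77816); SVD([r₁ r₂ r₃]) → R = UVᵀ:
  R  [+0.77358 -0.09729 +0.62619]
  R  [+0.16324 +0.98539 -0.04856]
  R  [-0.61232 +0.13978 +0.77816]
t = (-0.11723, -0.22468, +0.82765) m
tr R = 2.537124; θ = arccos((tr R − 1)/2) = 0.694206 rad = 39.775°
axis k = ((R−Rᵀ)₃₂, (R−Rᵀ)₁₃, (R−Rᵀ)₂₁) / (2 sinθ) = (+0.147197, +0.967924, +0.203608)
rvec = θ·k = (+0.102185, +0.671938, +0.141346)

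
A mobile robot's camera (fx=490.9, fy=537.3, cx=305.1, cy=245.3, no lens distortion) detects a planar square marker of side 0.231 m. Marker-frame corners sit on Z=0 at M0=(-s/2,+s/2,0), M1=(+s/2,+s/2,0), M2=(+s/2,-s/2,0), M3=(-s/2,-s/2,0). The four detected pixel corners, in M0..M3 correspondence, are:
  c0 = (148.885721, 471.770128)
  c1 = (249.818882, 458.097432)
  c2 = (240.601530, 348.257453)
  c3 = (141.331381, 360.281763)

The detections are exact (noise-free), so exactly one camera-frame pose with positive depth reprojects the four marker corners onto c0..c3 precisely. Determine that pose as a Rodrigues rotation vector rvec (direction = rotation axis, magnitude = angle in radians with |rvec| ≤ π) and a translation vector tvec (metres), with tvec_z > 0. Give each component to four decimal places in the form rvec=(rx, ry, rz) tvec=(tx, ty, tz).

Intrinsics K: fx=490.9, fy=537.3, cx=305.1, cy=245.3
Marker side s = 0.231 m; corners in marker frame (Z=0):
  M0 = (-0.1155, +0.1155, 0)
  M1 = (+0.1155, +0.1155, 0)
  M2 = (+0.1155, -0.1155, 0)
  M3 = (-0.1155, -0.1155, 0)
Detected image corners:
  c0 = (148.885721, 471.770128) px
  c1 = (249.818882, 458.097432) px
  c2 = (240.601530, 348.257453) px
  c3 = (141.331381, 360.281763) px
Planar DLT: solve 8×8 A·h = b for H (H[2,2]=1):
  H  [+444.15786 +21.38098 +195.44366]
  H  [-32.81930 +447.67718 +409.07106]
  H  [+0.05559 -0.07658 +1.00000]
B = K⁻¹H; ‖b₁‖=0.876282, ‖b₂‖=0.876282; λ = 2/(‖b₁‖+‖b₂‖) = 1.141185, sign → tz>0 ⇒ λ=+1.141185
r₁ = λ·B[:,0] = (+0.99310,-0.09867,+0.06344); r₂ = λ·B[:,1] = (+0.10402,+0.99073,-0.08739)
r₃ = r₁×r₂ = (-0.05423,+0.09338,+0.99415); SVD([r₁ r₂ r₃]) → R = UVᵀ:
  R  [+0.99310 +0.10402 -0.05423]
  R  [-0.09867 +0.99073 +0.09338]
  R  [+0.06344 -0.08739 +0.99415]
t = (-0.25492, +0.34784, +1.14119) m
tr R = 2.977977; θ = arccos((tr R − 1)/2) = 0.148536 rad = 8.511°
axis k = ((R−Rᵀ)₃₂, (R−Rᵀ)₁₃, (R−Rᵀ)₂₁) / (2 sinθ) = (-0.610747, -0.397558, -0.684789)
rvec = θ·k = (-0.090718, -0.059052, -0.101716)

rvec=(-0.0907, -0.0591, -0.1017) tvec=(-0.2549, 0.3478, 1.1412)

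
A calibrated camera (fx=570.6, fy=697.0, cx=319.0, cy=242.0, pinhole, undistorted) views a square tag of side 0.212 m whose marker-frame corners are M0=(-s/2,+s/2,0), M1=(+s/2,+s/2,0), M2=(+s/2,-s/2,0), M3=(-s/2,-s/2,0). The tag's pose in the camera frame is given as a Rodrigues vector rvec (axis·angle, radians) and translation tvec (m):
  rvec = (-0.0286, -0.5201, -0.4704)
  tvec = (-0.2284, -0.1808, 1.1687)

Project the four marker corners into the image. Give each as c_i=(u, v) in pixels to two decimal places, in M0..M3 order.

c0=(185.96, 216.65) c1=(272.24, 167.63) c2=(227.53, 57.38) c3=(135.60, 97.02)

Intrinsics K: fx=570.6, fy=697.0, cx=319.0, cy=242.0
Marker side s = 0.212 m; corners in marker frame (Z=0):
  M0 = (-0.1060, +0.1060, 0)
  M1 = (+0.1060, +0.1060, 0)
  M2 = (+0.1060, -0.1060, 0)
  M3 = (-0.1060, -0.1060, 0)
rvec = (-0.0286, -0.5201, -0.4704), |rvec| = θ = 0.70185 rad = 40.213°
Rodrigues: sinθ=0.64563, 1−cosθ=0.23635; R = I + sinθ·[k]× + (1−cosθ)·[k]×²:
    [+0.76404 +0.43986 -0.47198]
    [-0.42558 +0.89344 +0.14370]
    [+0.48489 +0.09108 +0.86982]
t = (-0.2284, -0.1808, 1.1687) m
M0: Pc = R·M0+t = (-0.26276, -0.04098, +1.12696); u = 570.6·(-0.26276)/1.12696 + 319.0 = 185.9577, v = 697.0·(-0.04098)/1.12696 + 242.0 = 216.6523
M1: Pc = R·M1+t = (-0.10079, -0.13121, +1.22975); u = 570.6·(-0.10079)/1.22975 + 319.0 = 272.2353, v = 697.0·(-0.13121)/1.22975 + 242.0 = 167.6342
M2: Pc = R·M2+t = (-0.19404, -0.32062, +1.21044); u = 570.6·(-0.19404)/1.21044 + 319.0 = 227.5317, v = 697.0·(-0.32062)/1.21044 + 242.0 = 57.3823
M3: Pc = R·M3+t = (-0.35601, -0.23039, +1.10765); u = 570.6·(-0.35601)/1.10765 + 319.0 = 135.6012, v = 697.0·(-0.23039)/1.10765 + 242.0 = 97.0228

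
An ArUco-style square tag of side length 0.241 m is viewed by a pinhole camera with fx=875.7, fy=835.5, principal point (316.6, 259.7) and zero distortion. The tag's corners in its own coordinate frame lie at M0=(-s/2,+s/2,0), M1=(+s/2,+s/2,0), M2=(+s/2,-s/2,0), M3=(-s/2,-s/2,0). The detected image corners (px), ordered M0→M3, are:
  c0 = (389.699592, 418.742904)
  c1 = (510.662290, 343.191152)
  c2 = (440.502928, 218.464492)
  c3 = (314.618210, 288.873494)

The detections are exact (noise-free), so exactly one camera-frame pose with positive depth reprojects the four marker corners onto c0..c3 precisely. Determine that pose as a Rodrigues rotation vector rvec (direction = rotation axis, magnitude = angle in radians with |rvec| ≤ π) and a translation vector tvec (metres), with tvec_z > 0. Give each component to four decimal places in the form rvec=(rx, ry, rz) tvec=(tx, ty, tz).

Intrinsics K: fx=875.7, fy=835.5, cx=316.6, cy=259.7
Marker side s = 0.241 m; corners in marker frame (Z=0):
  M0 = (-0.1205, +0.1205, 0)
  M1 = (+0.1205, +0.1205, 0)
  M2 = (+0.1205, -0.1205, 0)
  M3 = (-0.1205, -0.1205, 0)
Detected image corners:
  c0 = (389.699592, 418.742904) px
  c1 = (510.662290, 343.191152) px
  c2 = (440.502928, 218.464492) px
  c3 = (314.618210, 288.873494) px
Planar DLT: solve 8×8 A·h = b for H (H[2,2]=1):
  H  [+593.30732 +321.77375 +415.54908]
  H  [-240.60215 +543.81532 +316.83827]
  H  [+0.19629 +0.04998 +1.00000]
B = K⁻¹H; ‖b₁‖=0.726796, ‖b₂‖=0.726796; λ = 2/(‖b₁‖+‖b₂‖) = 1.375902, sign → tz>0 ⇒ λ=+1.375902
r₁ = λ·B[:,0] = (+0.83456,-0.48017,+0.27007); r₂ = λ·B[:,1] = (+0.48071,+0.87418,+0.06877)
r₃ = r₁×r₂ = (-0.26911,+0.07243,+0.96038); SVD([r₁ r₂ r₃]) → R = UVᵀ:
  R  [+0.83456 +0.48071 -0.26911]
  R  [-0.48017 +0.87418 +0.07243]
  R  [+0.27007 +0.06877 +0.96038]
t = (+0.15547, +0.09410, +1.37590) m
tr R = 2.669125; θ = arccos((tr R − 1)/2) = 0.583458 rad = 33.430°
axis k = ((R−Rᵀ)₃₂, (R−Rᵀ)₁₃, (R−Rᵀ)₂₁) / (2 sinθ) = (-0.003324, -0.489354, -0.872079)
rvec = θ·k = (-0.001940, -0.285517, -0.508821)

rvec=(-0.0019, -0.2855, -0.5088) tvec=(0.1555, 0.0941, 1.3759)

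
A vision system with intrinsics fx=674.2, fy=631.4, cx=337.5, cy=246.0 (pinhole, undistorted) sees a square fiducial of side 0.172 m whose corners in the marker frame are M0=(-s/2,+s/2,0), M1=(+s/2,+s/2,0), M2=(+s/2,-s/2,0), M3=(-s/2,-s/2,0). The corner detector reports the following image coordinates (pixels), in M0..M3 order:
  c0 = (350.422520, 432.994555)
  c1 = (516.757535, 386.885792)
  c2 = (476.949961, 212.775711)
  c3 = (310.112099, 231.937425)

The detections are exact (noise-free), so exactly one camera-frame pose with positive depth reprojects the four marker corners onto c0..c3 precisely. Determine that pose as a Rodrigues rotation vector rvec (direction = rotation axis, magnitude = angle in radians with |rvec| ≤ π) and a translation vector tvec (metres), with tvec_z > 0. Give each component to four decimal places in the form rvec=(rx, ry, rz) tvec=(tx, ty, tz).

rvec=(-0.1447, -0.4723, -0.1609) tvec=(0.0695, 0.0616, 0.5751)

Intrinsics K: fx=674.2, fy=631.4, cx=337.5, cy=246.0
Marker side s = 0.172 m; corners in marker frame (Z=0):
  M0 = (-0.0860, +0.0860, 0)
  M1 = (+0.0860, +0.0860, 0)
  M2 = (+0.0860, -0.0860, 0)
  M3 = (-0.0860, -0.0860, 0)
Detected image corners:
  c0 = (350.422520, 432.994555) px
  c1 = (516.757535, 386.885792) px
  c2 = (476.949961, 212.775711) px
  c3 = (310.112099, 231.937425) px
Planar DLT: solve 8×8 A·h = b for H (H[2,2]=1):
  H  [+1301.29349 +160.04259 +419.02092]
  H  [+65.81441 +1029.56229 +313.60022]
  H  [+0.80459 -0.17593 +1.00000]
B = K⁻¹H; ‖b₁‖=1.738956, ‖b₂‖=1.738956; λ = 2/(‖b₁‖+‖b₂‖) = 0.575058, sign → tz>0 ⇒ λ=+0.575058
r₁ = λ·B[:,0] = (+0.87832,-0.12033,+0.46268); r₂ = λ·B[:,1] = (+0.18715,+0.97711,-0.10117)
r₃ = r₁×r₂ = (-0.43992,+0.17545,+0.88073); SVD([r₁ r₂ r₃]) → R = UVᵀ:
  R  [+0.87832 +0.18715 -0.43992]
  R  [-0.12033 +0.97711 +0.17545]
  R  [+0.46268 -0.10117 +0.88073]
t = (+0.06953, +0.06157, +0.57506) m
tr R = 2.736158; θ = arccos((tr R − 1)/2) = 0.519477 rad = 29.764°
axis k = ((R−Rᵀ)₃₂, (R−Rᵀ)₁₃, (R−Rᵀ)₂₁) / (2 sinθ) = (-0.278613, -0.909102, -0.309692)
rvec = θ·k = (-0.144733, -0.472257, -0.160878)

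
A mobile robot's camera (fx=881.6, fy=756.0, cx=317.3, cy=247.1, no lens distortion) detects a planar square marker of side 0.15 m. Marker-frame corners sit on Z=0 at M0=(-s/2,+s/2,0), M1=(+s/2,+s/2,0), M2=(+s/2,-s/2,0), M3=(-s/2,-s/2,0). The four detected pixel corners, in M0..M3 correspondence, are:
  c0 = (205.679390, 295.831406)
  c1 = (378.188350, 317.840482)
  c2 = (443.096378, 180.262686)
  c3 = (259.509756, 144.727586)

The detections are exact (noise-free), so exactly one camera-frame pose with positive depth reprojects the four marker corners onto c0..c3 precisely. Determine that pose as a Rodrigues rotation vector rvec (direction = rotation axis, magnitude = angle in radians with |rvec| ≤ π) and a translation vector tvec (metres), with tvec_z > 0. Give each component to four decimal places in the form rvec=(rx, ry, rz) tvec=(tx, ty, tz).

rvec=(0.4669, -0.3103, 0.2520) tvec=(0.0050, -0.0079, 0.6849)

Intrinsics K: fx=881.6, fy=756.0, cx=317.3, cy=247.1
Marker side s = 0.15 m; corners in marker frame (Z=0):
  M0 = (-0.0750, +0.0750, 0)
  M1 = (+0.0750, +0.0750, 0)
  M2 = (+0.0750, -0.0750, 0)
  M3 = (-0.0750, -0.0750, 0)
Detected image corners:
  c0 = (205.679390, 295.831406) px
  c1 = (378.188350, 317.840482) px
  c2 = (443.096378, 180.262686) px
  c3 = (259.509756, 144.727586) px
Planar DLT: solve 8×8 A·h = b for H (H[2,2]=1):
  H  [+1348.83401 -209.29334 +323.71127]
  H  [+309.11007 +1097.65911 +238.37640]
  H  [+0.50826 +0.58426 +1.00000]
B = K⁻¹H; ‖b₁‖=1.460072, ‖b₂‖=1.460072; λ = 2/(‖b₁‖+‖b₂‖) = 0.684898, sign → tz>0 ⇒ λ=+0.684898
r₁ = λ·B[:,0] = (+0.92259,+0.16626,+0.34811); r₂ = λ·B[:,1] = (-0.30662,+0.86363,+0.40016)
r₃ = r₁×r₂ = (-0.23411,-0.47592,+0.84776); SVD([r₁ r₂ r₃]) → R = UVᵀ:
  R  [+0.92259 -0.30662 -0.23411]
  R  [+0.16626 +0.86363 -0.47592]
  R  [+0.34811 +0.40016 +0.84776]
t = (+0.00498, -0.00790, +0.68490) m
tr R = 2.633983; θ = arccos((tr R − 1)/2) = 0.614622 rad = 35.215°
axis k = ((R−Rᵀ)₃₂, (R−Rᵀ)₁₃, (R−Rᵀ)₂₁) / (2 sinθ) = (+0.759628, -0.504826, +0.410021)
rvec = θ·k = (+0.466884, -0.310277, +0.252008)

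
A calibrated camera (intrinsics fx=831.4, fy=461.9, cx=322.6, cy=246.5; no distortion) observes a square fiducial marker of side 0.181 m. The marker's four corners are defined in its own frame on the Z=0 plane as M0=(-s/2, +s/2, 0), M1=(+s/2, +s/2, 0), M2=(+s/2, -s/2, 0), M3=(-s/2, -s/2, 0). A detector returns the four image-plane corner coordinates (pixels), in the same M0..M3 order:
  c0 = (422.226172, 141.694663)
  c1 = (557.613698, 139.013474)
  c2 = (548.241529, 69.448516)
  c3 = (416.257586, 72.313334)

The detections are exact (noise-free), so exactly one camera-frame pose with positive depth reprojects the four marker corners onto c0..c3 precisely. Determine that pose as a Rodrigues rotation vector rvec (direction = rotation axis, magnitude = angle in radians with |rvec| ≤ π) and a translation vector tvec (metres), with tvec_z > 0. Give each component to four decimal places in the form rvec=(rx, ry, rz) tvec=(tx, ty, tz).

rvec=(-0.1580, 0.0252, -0.0287) tvec=(0.2220, -0.3457, 1.1301)

Intrinsics K: fx=831.4, fy=461.9, cx=322.6, cy=246.5
Marker side s = 0.181 m; corners in marker frame (Z=0):
  M0 = (-0.0905, +0.0905, 0)
  M1 = (+0.0905, +0.0905, 0)
  M2 = (+0.0905, -0.0905, 0)
  M3 = (-0.0905, -0.0905, 0)
Detected image corners:
  c0 = (422.226172, 141.694663) px
  c1 = (557.613698, 139.013474) px
  c2 = (548.241529, 69.448516) px
  c3 = (416.257586, 72.313334) px
Planar DLT: solve 8×8 A·h = b for H (H[2,2]=1):
  H  [+728.67152 -25.44982 +485.91430]
  H  [-17.45731 +369.09460 +105.18148]
  H  [-0.02017 -0.13950 +1.00000]
B = K⁻¹H; ‖b₁‖=0.884909, ‖b₂‖=0.884909; λ = 2/(‖b₁‖+‖b₂‖) = 1.130060, sign → tz>0 ⇒ λ=+1.130060
r₁ = λ·B[:,0] = (+0.99927,-0.03055,-0.02279); r₂ = λ·B[:,1] = (+0.02658,+0.98714,-0.15765)
r₃ = r₁×r₂ = (+0.02732,+0.15693,+0.98723); SVD([r₁ r₂ r₃]) → R = UVᵀ:
  R  [+0.99927 +0.02658 +0.02732]
  R  [-0.03055 +0.98714 +0.15693]
  R  [-0.02279 -0.15765 +0.98723]
t = (+0.22198, -0.34574, +1.13006) m
tr R = 2.973644; θ = arccos((tr R − 1)/2) = 0.162525 rad = 9.312°
axis k = ((R−Rᵀ)₃₂, (R−Rᵀ)₁₃, (R−Rᵀ)₂₁) / (2 sinθ) = (-0.972042, +0.154847, -0.176513)
rvec = θ·k = (-0.157981, +0.025167, -0.028688)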